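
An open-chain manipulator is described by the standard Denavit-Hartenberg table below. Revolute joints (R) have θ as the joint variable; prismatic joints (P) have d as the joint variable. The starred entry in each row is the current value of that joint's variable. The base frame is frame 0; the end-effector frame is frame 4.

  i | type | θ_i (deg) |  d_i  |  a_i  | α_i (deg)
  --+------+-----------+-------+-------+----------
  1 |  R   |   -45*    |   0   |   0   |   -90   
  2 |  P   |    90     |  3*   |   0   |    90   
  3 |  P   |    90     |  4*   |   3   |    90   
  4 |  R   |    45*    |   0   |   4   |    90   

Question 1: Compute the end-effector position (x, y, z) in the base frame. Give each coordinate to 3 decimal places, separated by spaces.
after link 1: o_1 = (0.0000, 0.0000, 0.0000)
after link 2: o_2 = (2.1213, 2.1213, 0.0000)
after link 3: o_3 = (7.0711, 1.4142, 0.0000)
after link 4: o_4 = (11.0711, 1.4142, 0.0000)

11.071 1.414 0.000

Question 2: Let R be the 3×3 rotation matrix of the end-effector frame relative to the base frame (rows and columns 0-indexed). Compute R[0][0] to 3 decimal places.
End-effector x-axis (col 0 of R) = (1.0000,0.0000,0.0000)
R[0][0] = 1.0000

1.000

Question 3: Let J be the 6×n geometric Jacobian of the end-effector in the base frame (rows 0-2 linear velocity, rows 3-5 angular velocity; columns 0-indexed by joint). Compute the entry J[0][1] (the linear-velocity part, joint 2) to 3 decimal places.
prismatic axis z_1 = (0.7071,0.7071,0.0000)
J_v[:, 1] = z_1; J_ω[:, 1] = (0,0,0)
entry J[0][1] = 0.7071

0.707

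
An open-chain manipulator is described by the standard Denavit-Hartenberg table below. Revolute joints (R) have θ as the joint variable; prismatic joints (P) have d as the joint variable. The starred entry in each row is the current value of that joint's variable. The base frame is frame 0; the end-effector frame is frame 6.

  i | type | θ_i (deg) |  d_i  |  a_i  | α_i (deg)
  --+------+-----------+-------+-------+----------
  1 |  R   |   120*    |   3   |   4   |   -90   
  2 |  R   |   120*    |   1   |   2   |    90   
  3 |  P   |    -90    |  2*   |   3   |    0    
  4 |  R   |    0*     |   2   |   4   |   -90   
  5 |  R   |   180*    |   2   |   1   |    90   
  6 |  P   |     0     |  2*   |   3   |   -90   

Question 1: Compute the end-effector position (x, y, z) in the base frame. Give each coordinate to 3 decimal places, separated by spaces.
-0.134 4.232 -1.464

after link 1: o_1 = (-2.0000, 3.4641, 3.0000)
after link 2: o_2 = (-2.3660, 2.0981, 1.2679)
after link 3: o_3 = (-0.6340, 5.0981, 0.2679)
after link 4: o_4 = (1.9641, 8.5981, -0.7321)
after link 5: o_5 = (1.5981, 7.2321, -2.4641)
after link 6: o_6 = (-0.1340, 4.2321, -1.4641)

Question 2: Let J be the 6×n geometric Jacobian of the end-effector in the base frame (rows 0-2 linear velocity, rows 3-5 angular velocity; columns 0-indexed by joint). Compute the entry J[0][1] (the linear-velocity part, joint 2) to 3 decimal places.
2.232

axis z_1 = (-0.8660,-0.5000,0.0000); lever o_n−o_1 = (1.8660,0.7679,-4.4641)
cross product → J_v[:, 1] = (2.2321,-3.8660,0.2679)
J_ω[:, 1] = z_1
entry J[0][1] = 2.2321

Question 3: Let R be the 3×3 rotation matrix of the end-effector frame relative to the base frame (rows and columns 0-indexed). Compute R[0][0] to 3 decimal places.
End-effector x-axis (col 0 of R) = (-0.8660,-0.5000,0.0000)
R[0][0] = -0.8660

-0.866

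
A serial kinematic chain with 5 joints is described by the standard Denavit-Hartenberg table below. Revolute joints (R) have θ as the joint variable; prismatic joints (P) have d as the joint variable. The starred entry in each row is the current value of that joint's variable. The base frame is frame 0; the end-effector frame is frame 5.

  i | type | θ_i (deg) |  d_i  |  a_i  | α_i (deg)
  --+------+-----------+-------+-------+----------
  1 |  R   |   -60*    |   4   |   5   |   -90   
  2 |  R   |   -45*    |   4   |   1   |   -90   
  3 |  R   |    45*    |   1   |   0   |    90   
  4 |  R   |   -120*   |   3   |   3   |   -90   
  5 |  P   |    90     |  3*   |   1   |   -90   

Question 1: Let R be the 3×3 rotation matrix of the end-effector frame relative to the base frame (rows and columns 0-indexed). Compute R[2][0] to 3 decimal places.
End-effector x-axis (col 0 of R) = (-0.8624,0.0795,-0.5000)
R[2][0] = -0.5000

-0.500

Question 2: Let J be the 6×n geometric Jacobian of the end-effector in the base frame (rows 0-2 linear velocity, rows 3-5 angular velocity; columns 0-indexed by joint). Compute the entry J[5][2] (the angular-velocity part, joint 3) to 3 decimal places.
axis z_2 = (0.3536,-0.6124,-0.7071); lever o_n−o_2 = (0.2315,0.8745,3.7397)
cross product → J_v[:, 2] = (-1.6717,-1.4859,0.4510)
J_ω[:, 2] = z_2
entry J[5][2] = -0.7071

-0.707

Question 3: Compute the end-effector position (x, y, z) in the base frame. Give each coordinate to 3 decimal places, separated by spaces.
6.549 -2.068 8.447

after link 1: o_1 = (2.5000, -4.3301, 4.0000)
after link 2: o_2 = (6.3177, -2.9425, 4.7071)
after link 3: o_3 = (6.6712, -3.5549, 4.0000)
after link 4: o_4 = (8.8833, -1.0224, 6.5871)
after link 5: o_5 = (6.5492, -2.0680, 8.4468)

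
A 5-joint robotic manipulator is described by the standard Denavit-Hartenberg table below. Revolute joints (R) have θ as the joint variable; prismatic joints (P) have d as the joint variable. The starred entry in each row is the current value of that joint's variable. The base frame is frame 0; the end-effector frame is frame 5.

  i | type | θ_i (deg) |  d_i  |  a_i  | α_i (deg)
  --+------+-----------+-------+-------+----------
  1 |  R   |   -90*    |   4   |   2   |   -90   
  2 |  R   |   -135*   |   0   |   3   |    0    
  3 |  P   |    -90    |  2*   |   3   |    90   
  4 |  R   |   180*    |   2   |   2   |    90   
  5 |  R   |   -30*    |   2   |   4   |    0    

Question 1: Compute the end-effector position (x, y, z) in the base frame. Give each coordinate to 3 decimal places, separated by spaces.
4.000 -1.621 7.864

after link 1: o_1 = (0.0000, -2.0000, 4.0000)
after link 2: o_2 = (-0.0000, 0.1213, 6.1213)
after link 3: o_3 = (2.0000, 2.2426, 4.0000)
after link 4: o_4 = (2.0000, -0.5858, 4.0000)
after link 5: o_5 = (4.0000, -1.6211, 7.8637)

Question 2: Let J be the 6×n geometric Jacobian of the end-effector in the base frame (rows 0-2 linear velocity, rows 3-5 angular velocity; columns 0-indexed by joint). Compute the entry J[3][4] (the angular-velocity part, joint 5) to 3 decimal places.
axis z_4 = (1.0000,0.0000,-0.0000); lever o_n−o_4 = (2.0000,-1.0353,3.8637)
cross product → J_v[:, 4] = (0.0000,-3.8637,-1.0353)
J_ω[:, 4] = z_4
entry J[3][4] = 1.0000

1.000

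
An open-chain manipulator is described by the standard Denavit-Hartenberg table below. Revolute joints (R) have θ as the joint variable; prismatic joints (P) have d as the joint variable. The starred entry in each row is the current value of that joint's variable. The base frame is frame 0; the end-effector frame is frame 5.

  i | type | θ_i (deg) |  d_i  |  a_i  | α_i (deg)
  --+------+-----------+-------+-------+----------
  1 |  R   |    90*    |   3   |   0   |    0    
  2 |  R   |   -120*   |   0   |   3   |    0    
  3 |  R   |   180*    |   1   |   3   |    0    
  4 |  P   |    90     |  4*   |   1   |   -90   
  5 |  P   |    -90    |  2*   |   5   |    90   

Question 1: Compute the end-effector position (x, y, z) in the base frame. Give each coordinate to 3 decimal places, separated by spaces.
1.232 -1.866 13.000

after link 1: o_1 = (0.0000, 0.0000, 3.0000)
after link 2: o_2 = (2.5981, -1.5000, 3.0000)
after link 3: o_3 = (0.0000, 0.0000, 4.0000)
after link 4: o_4 = (-0.5000, -0.8660, 8.0000)
after link 5: o_5 = (1.2321, -1.8660, 13.0000)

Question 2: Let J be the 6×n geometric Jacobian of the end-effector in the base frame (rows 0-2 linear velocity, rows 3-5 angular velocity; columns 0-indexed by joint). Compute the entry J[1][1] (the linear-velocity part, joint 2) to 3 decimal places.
1.232

axis z_1 = (0.0000,0.0000,1.0000); lever o_n−o_1 = (1.2321,-1.8660,10.0000)
cross product → J_v[:, 1] = (1.8660,1.2321,-0.0000)
J_ω[:, 1] = z_1
entry J[1][1] = 1.2321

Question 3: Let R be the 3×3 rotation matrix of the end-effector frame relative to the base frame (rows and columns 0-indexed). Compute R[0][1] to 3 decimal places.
End-effector y-axis (col 1 of R) = (0.8660,-0.5000,0.0000)
R[0][1] = 0.8660

0.866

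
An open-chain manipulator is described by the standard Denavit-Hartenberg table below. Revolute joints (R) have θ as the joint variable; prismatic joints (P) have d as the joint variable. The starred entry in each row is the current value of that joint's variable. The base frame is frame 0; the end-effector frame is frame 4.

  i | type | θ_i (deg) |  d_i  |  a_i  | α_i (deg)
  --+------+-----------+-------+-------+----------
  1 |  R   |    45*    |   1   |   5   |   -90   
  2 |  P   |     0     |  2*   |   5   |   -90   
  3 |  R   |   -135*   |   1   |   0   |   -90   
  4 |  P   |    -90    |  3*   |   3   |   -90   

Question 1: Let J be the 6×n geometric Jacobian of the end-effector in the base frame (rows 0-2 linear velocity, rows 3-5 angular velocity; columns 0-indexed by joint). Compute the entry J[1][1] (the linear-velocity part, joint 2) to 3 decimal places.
0.707

prismatic axis z_1 = (-0.7071,0.7071,0.0000)
J_v[:, 1] = z_1; J_ω[:, 1] = (0,0,0)
entry J[1][1] = 0.7071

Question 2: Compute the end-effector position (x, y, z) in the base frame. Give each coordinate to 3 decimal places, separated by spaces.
5.657 11.485 -3.000

after link 1: o_1 = (3.5355, 3.5355, 1.0000)
after link 2: o_2 = (5.6569, 8.4853, 1.0000)
after link 3: o_3 = (5.6569, 8.4853, 0.0000)
after link 4: o_4 = (5.6569, 11.4853, -3.0000)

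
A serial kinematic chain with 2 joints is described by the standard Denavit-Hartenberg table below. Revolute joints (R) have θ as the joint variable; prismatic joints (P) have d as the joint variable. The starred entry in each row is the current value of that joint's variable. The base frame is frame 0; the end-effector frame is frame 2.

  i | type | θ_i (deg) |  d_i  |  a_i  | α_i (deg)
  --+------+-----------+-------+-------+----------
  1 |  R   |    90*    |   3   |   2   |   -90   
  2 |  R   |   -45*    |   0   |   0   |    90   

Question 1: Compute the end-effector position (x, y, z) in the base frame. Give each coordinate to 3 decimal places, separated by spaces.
0.000 2.000 3.000

after link 1: o_1 = (0.0000, 2.0000, 3.0000)
after link 2: o_2 = (0.0000, 2.0000, 3.0000)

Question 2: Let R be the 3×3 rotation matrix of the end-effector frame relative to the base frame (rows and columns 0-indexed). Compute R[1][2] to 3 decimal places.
End-effector z-axis (col 2 of R) = (-0.0000,-0.7071,0.7071)
R[1][2] = -0.7071

-0.707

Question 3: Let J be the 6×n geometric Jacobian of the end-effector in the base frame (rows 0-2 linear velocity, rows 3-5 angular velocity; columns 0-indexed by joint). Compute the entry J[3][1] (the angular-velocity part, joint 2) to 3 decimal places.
axis z_1 = (-1.0000,0.0000,0.0000); lever o_n−o_1 = (0.0000,0.0000,0.0000)
cross product → J_v[:, 1] = (0.0000,0.0000,-0.0000)
J_ω[:, 1] = z_1
entry J[3][1] = -1.0000

-1.000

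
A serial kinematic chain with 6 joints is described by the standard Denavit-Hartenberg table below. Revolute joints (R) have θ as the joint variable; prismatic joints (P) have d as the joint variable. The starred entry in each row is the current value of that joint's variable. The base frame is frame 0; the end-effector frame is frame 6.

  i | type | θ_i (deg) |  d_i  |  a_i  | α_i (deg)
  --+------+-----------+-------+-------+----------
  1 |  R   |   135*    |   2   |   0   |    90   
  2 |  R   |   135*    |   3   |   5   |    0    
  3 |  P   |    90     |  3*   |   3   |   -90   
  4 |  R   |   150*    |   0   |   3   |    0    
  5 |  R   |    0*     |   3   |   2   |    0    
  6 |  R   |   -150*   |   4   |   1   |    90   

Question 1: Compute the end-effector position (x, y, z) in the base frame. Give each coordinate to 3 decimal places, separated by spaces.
after link 1: o_1 = (0.0000, 0.0000, 2.0000)
after link 2: o_2 = (4.6213, -0.3787, 5.5355)
after link 3: o_3 = (8.2426, 0.2426, 3.4142)
after link 4: o_4 = (5.8829, 0.4810, 5.2513)
after link 5: o_5 = (2.8098, 2.1399, 4.3548)
after link 6: o_6 = (1.3098, 3.6399, 0.8192)

1.310 3.640 0.819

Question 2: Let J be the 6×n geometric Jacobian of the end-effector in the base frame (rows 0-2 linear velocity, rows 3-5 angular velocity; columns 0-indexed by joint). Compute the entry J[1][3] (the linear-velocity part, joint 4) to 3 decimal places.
3.605

axis z_3 = (-0.5000,0.5000,-0.7071); lever o_n−o_3 = (-6.9328,3.3973,-2.5950)
cross product → J_v[:, 3] = (1.1048,3.6048,1.7678)
J_ω[:, 3] = z_3
entry J[1][3] = 3.6048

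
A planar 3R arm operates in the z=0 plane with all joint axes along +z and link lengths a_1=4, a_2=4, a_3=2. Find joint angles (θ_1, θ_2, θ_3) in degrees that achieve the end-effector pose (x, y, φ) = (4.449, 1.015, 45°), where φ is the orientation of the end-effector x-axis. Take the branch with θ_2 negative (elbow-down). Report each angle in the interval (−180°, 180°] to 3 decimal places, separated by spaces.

wrist centre = target − a_3·(cos φ, sin φ) = (3.0348, -0.3992)
cos θ_2 = (9.3693−4²−4²)/(2·4·4) = -0.7072; θ_2 = -135.0083° (elbow-down)
β = atan2(-0.3992,3.0348) = -7.4940°; ψ = atan2(-2.8280,1.1712) = -67.5042°
θ_1 = β − ψ = 60.0102°
θ_3 = φ − θ_1 − θ_2 = 119.9982° (wrapped to (-180°,180°])

60.010 -135.008 119.998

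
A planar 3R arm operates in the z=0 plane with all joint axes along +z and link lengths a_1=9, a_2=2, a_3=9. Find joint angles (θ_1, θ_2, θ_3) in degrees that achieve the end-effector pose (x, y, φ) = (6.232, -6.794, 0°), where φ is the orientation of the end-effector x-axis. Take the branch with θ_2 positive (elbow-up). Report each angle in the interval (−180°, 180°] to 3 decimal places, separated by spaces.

wrist centre = target − a_3·(cos φ, sin φ) = (-2.7680, -6.7940)
cos θ_2 = (53.8203−9²−2²)/(2·9·2) = -0.8661; θ_2 = 150.0090° (elbow-up)
β = atan2(-6.7940,-2.7680) = -112.1669°; ψ = atan2(0.9997,7.2678) = 7.8322°
θ_1 = β − ψ = -119.9991°
θ_3 = φ − θ_1 − θ_2 = -30.0099° (wrapped to (-180°,180°])

-119.999 150.009 -30.010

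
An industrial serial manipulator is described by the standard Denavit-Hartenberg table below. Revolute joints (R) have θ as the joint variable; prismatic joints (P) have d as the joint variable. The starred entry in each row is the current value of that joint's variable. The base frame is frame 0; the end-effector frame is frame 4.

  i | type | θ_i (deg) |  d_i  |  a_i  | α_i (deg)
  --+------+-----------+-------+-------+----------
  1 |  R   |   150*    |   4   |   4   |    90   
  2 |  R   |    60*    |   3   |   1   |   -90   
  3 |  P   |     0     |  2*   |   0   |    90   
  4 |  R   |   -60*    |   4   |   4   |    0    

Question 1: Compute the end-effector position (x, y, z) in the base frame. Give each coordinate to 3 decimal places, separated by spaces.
after link 1: o_1 = (-3.4641, 2.0000, 4.0000)
after link 2: o_2 = (-2.3971, 4.8481, 4.8660)
after link 3: o_3 = (-0.8971, 3.9821, 5.8660)
after link 4: o_4 = (-2.3612, 9.4462, 5.8660)

-2.361 9.446 5.866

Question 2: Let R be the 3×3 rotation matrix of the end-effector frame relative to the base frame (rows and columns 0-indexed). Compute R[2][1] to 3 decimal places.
End-effector y-axis (col 1 of R) = (0.0000,-0.0000,1.0000)
R[2][1] = 1.0000

1.000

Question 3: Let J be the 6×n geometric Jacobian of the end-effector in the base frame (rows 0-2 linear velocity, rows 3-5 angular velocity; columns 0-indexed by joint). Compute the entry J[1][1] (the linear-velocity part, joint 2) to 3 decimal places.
axis z_1 = (0.5000,0.8660,0.0000); lever o_n−o_1 = (1.1029,7.4462,1.8660)
cross product → J_v[:, 1] = (1.6160,-0.9330,2.7679)
J_ω[:, 1] = z_1
entry J[1][1] = -0.9330

-0.933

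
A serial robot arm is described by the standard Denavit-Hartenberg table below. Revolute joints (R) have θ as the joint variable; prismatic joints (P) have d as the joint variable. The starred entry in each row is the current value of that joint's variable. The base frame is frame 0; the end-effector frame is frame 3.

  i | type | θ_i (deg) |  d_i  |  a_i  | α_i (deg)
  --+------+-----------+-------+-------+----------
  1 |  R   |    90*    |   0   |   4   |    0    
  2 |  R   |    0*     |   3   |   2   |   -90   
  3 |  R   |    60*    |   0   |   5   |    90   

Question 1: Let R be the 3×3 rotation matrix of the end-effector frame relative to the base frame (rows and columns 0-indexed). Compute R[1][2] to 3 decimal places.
0.866

End-effector z-axis (col 2 of R) = (0.0000,0.8660,0.5000)
R[1][2] = 0.8660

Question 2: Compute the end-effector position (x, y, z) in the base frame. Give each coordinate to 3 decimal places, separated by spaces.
0.000 8.500 -1.330

after link 1: o_1 = (0.0000, 4.0000, 0.0000)
after link 2: o_2 = (0.0000, 6.0000, 3.0000)
after link 3: o_3 = (0.0000, 8.5000, -1.3301)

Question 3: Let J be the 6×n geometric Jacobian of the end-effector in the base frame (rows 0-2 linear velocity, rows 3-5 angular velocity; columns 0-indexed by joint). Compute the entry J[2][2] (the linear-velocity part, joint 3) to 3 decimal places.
-2.500

axis z_2 = (-1.0000,0.0000,0.0000); lever o_n−o_2 = (-0.0000,2.5000,-4.3301)
cross product → J_v[:, 2] = (-0.0000,-4.3301,-2.5000)
J_ω[:, 2] = z_2
entry J[2][2] = -2.5000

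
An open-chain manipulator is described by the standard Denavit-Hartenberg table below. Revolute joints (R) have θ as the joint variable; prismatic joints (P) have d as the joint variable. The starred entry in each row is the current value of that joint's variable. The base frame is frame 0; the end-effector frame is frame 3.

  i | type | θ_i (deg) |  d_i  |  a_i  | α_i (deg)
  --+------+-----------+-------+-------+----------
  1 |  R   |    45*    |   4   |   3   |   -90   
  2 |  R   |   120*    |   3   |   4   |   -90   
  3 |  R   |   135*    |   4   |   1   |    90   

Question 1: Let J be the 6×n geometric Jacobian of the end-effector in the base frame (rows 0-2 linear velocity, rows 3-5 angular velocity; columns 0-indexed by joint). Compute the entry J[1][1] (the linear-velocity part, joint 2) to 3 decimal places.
axis z_1 = (-0.7071,0.7071,0.0000); lever o_n−o_1 = (-5.2350,-1.9924,-0.8517)
cross product → J_v[:, 1] = (-0.6023,-0.6023,5.1105)
J_ω[:, 1] = z_1
entry J[1][1] = -0.6023

-0.602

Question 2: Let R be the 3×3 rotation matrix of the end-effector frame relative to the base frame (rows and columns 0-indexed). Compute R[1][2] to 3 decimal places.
End-effector z-axis (col 2 of R) = (0.2500,-0.7500,-0.6124)
R[1][2] = -0.7500

-0.750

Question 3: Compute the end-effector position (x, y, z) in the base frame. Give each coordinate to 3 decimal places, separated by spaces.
-3.114 0.129 3.148

after link 1: o_1 = (2.1213, 2.1213, 4.0000)
after link 2: o_2 = (-1.4142, 2.8284, 0.5359)
after link 3: o_3 = (-3.1137, 0.1289, 3.1483)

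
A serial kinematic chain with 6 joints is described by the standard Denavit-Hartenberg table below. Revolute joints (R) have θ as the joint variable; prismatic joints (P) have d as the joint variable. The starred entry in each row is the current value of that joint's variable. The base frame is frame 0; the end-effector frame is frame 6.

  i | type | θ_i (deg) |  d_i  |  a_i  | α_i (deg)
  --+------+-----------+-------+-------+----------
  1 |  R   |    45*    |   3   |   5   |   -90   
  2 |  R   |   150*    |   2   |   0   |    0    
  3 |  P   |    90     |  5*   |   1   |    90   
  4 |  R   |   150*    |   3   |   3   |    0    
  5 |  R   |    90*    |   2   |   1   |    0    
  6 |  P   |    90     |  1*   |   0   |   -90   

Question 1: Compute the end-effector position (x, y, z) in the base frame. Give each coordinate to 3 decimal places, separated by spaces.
after link 1: o_1 = (3.5355, 3.5355, 3.0000)
after link 2: o_2 = (2.1213, 4.9497, 3.0000)
after link 3: o_3 = (-1.7678, 8.1317, 3.8660)
after link 4: o_4 = (-3.7470, 8.2738, 0.1160)
after link 5: o_5 = (-4.1826, 6.6135, -1.3170)
after link 6: o_6 = (-4.7950, 6.0011, -1.8170)

-4.795 6.001 -1.817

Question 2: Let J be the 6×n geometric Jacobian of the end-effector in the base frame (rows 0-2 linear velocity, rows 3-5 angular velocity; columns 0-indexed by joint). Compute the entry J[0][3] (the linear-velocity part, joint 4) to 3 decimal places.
axis z_3 = (-0.6124,-0.6124,-0.5000); lever o_n−o_3 = (-3.0272,-2.1306,-5.6830)
cross product → J_v[:, 3] = (2.4148,-1.9665,-0.5490)
J_ω[:, 3] = z_3
entry J[0][3] = 2.4148

2.415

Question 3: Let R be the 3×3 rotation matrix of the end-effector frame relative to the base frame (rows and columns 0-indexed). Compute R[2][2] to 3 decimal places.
End-effector z-axis (col 2 of R) = (-0.7891,0.4356,0.4330)
R[2][2] = 0.4330

0.433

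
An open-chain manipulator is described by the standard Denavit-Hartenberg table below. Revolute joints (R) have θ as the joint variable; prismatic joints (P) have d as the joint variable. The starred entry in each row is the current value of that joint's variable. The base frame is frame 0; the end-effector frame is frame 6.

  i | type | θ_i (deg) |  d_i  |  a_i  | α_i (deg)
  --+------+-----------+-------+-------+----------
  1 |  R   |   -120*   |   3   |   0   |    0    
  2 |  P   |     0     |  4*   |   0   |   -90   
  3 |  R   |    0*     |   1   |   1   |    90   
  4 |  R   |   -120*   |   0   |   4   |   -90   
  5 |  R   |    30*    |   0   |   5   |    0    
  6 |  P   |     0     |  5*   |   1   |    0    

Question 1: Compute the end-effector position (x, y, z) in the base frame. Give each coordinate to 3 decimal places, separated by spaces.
-8.562 4.098 4.000

after link 1: o_1 = (0.0000, 0.0000, 3.0000)
after link 2: o_2 = (0.0000, 0.0000, 7.0000)
after link 3: o_3 = (0.3660, -1.3660, 7.0000)
after link 4: o_4 = (-1.6340, 2.0981, 7.0000)
after link 5: o_5 = (-3.7990, 5.8481, 4.5000)
after link 6: o_6 = (-8.5622, 4.0981, 4.0000)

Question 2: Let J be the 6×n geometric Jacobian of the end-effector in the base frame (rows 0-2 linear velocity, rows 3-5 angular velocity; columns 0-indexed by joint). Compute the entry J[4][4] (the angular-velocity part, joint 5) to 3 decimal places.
axis z_4 = (-0.8660,-0.5000,0.0000); lever o_n−o_4 = (-6.9282,2.0000,-3.0000)
cross product → J_v[:, 4] = (1.5000,-2.5981,-5.1962)
J_ω[:, 4] = z_4
entry J[4][4] = -0.5000

-0.500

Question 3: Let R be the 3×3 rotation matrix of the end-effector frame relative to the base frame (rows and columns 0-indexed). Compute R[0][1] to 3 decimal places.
0.250

End-effector y-axis (col 1 of R) = (0.2500,-0.4330,-0.8660)
R[0][1] = 0.2500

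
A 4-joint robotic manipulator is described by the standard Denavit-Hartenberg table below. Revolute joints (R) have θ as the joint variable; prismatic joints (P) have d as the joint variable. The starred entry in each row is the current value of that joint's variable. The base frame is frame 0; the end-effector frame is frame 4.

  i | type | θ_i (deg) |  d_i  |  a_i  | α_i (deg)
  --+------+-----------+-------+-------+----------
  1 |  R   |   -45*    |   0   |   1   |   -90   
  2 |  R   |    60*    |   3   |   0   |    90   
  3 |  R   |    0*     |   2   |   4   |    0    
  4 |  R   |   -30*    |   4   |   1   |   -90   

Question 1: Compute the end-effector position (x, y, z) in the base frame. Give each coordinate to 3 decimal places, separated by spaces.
after link 1: o_1 = (0.7071, -0.7071, 0.0000)
after link 2: o_2 = (2.8284, 1.4142, 0.0000)
after link 3: o_3 = (5.4674, -1.2247, -2.4641)
after link 4: o_4 = (7.8695, -4.3340, -1.2141)

7.870 -4.334 -1.214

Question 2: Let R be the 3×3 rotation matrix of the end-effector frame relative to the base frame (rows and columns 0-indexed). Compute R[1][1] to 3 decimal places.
End-effector y-axis (col 1 of R) = (-0.6124,0.6124,-0.5000)
R[1][1] = 0.6124

0.612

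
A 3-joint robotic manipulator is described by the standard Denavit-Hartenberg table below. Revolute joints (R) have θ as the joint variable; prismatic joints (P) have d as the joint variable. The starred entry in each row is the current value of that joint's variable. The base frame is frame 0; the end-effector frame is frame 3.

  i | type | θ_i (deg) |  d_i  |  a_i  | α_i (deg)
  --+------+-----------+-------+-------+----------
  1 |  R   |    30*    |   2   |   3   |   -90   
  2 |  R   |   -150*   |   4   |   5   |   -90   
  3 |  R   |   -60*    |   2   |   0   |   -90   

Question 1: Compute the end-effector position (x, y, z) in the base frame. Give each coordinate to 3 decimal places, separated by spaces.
-2.286 3.299 6.232

after link 1: o_1 = (2.5981, 1.5000, 2.0000)
after link 2: o_2 = (-3.1519, 2.7990, 4.5000)
after link 3: o_3 = (-2.2859, 3.2990, 6.2321)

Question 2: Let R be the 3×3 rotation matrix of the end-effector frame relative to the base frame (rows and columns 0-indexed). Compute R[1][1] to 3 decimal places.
End-effector y-axis (col 1 of R) = (-0.4330,-0.2500,-0.8660)
R[1][1] = -0.2500

-0.250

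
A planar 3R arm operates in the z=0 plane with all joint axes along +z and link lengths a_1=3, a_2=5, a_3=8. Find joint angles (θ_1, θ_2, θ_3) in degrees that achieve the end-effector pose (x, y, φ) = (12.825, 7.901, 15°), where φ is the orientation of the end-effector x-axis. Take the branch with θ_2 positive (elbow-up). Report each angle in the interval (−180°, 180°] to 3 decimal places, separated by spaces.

30.001 30.005 -45.006

wrist centre = target − a_3·(cos φ, sin φ) = (5.0976, 5.8304)
cos θ_2 = (59.9796−3²−5²)/(2·3·5) = 0.8660; θ_2 = 30.0045° (elbow-up)
β = atan2(5.8304,5.0976) = 48.8366°; ψ = atan2(2.5003,7.3299) = 18.8352°
θ_1 = β − ψ = 30.0014°
θ_3 = φ − θ_1 − θ_2 = -45.0059° (wrapped to (-180°,180°])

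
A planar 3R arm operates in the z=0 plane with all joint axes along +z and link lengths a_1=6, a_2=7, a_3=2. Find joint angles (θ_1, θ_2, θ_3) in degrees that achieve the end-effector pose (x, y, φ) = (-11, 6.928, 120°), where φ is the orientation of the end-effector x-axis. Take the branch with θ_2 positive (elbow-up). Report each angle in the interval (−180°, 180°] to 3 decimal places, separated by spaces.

wrist centre = target − a_3·(cos φ, sin φ) = (-10.0000, 5.1959)
cos θ_2 = (126.9979−6²−7²)/(2·6·7) = 0.5000; θ_2 = 60.0017° (elbow-up)
β = atan2(5.1959,-10.0000) = 152.5438°; ψ = atan2(6.0623,9.4998) = 32.5438°
θ_1 = β − ψ = 120.0000°
θ_3 = φ − θ_1 − θ_2 = -60.0017° (wrapped to (-180°,180°])

120.000 60.002 -60.002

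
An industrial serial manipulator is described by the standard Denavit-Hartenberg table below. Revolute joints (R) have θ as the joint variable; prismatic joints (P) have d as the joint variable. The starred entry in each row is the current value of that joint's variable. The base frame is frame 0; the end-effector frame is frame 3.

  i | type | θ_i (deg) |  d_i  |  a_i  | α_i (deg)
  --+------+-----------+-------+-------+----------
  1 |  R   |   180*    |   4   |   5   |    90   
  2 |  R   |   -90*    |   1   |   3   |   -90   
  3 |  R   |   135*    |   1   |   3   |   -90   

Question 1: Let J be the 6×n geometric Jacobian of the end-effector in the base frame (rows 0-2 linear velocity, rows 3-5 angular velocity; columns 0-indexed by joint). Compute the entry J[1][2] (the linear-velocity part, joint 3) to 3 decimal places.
axis z_2 = (-1.0000,0.0000,0.0000); lever o_n−o_2 = (-1.0000,-2.1213,2.1213)
cross product → J_v[:, 2] = (0.0000,2.1213,2.1213)
J_ω[:, 2] = z_2
entry J[1][2] = 2.1213

2.121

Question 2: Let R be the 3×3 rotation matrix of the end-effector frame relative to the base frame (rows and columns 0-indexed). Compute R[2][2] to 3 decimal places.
End-effector z-axis (col 2 of R) = (0.0000,0.7071,0.7071)
R[2][2] = 0.7071

0.707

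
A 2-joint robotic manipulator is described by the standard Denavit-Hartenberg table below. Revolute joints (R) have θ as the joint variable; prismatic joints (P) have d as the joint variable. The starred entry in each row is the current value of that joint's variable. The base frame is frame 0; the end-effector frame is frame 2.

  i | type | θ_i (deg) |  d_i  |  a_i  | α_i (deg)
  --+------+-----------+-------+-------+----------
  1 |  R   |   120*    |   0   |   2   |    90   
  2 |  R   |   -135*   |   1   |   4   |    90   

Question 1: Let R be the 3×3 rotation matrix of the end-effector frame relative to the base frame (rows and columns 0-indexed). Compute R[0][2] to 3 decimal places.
0.354

End-effector z-axis (col 2 of R) = (0.3536,-0.6124,0.7071)
R[0][2] = 0.3536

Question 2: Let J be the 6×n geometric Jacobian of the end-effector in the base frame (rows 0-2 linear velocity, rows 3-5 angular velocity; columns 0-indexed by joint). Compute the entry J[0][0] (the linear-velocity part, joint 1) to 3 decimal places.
axis z_0 = ẑ; lever o_n−o_0 = (1.2802,-0.2174,-2.8284)
cross product → J_v[:, 0] = (0.2174,1.2802,-0.0000)
J_ω[:, 0] = z_0
entry J[0][0] = 0.2174

0.217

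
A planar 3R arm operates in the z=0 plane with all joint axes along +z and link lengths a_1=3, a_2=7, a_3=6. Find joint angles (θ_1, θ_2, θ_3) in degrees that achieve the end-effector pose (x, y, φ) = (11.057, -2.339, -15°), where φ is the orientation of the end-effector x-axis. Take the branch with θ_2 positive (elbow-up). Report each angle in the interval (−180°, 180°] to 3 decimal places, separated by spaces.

-119.999 135.002 -30.002

wrist centre = target − a_3·(cos φ, sin φ) = (5.2614, -0.7861)
cos θ_2 = (28.3007−3²−7²)/(2·3·7) = -0.7071; θ_2 = 135.0015° (elbow-up)
β = atan2(-0.7861,5.2614) = -8.4974°; ψ = atan2(4.9496,-1.9499) = 111.5017°
θ_1 = β − ψ = -119.9991°
θ_3 = φ − θ_1 − θ_2 = -30.0024° (wrapped to (-180°,180°])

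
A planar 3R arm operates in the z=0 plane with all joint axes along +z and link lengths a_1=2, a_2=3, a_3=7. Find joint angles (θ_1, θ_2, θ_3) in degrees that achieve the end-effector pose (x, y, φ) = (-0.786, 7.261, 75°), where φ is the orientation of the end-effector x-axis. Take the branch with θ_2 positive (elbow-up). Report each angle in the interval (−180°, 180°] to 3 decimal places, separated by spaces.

89.998 120.012 -135.011

wrist centre = target − a_3·(cos φ, sin φ) = (-2.5977, 0.4995)
cos θ_2 = (6.9977−2²−3²)/(2·2·3) = -0.5002; θ_2 = 120.0125° (elbow-up)
β = atan2(0.4995,-2.5977) = 169.1154°; ψ = atan2(2.5977,0.4994) = 79.1173°
θ_1 = β − ψ = 89.9981°
θ_3 = φ − θ_1 − θ_2 = -135.0106° (wrapped to (-180°,180°])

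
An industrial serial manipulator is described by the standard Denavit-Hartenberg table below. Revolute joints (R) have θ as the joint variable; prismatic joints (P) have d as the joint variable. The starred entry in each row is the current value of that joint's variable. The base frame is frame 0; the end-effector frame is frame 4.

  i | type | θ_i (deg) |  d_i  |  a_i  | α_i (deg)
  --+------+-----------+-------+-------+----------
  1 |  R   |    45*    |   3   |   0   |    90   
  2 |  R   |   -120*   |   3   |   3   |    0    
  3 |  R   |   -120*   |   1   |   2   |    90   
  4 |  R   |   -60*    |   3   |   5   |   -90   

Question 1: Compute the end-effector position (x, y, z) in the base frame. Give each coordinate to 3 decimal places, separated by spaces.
-1.048 -0.581 5.799

after link 1: o_1 = (0.0000, 0.0000, 3.0000)
after link 2: o_2 = (1.0607, -3.1820, 0.4019)
after link 3: o_3 = (1.0607, -4.5962, 2.1340)
after link 4: o_4 = (-1.0480, -0.5811, 5.7990)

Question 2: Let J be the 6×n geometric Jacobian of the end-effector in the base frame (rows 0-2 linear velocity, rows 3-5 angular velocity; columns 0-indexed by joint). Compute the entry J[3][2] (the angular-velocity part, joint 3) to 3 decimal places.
axis z_2 = (0.7071,-0.7071,0.0000); lever o_n−o_2 = (-2.1086,2.6009,5.3971)
cross product → J_v[:, 2] = (-3.8163,-3.8163,0.3481)
J_ω[:, 2] = z_2
entry J[3][2] = 0.7071

0.707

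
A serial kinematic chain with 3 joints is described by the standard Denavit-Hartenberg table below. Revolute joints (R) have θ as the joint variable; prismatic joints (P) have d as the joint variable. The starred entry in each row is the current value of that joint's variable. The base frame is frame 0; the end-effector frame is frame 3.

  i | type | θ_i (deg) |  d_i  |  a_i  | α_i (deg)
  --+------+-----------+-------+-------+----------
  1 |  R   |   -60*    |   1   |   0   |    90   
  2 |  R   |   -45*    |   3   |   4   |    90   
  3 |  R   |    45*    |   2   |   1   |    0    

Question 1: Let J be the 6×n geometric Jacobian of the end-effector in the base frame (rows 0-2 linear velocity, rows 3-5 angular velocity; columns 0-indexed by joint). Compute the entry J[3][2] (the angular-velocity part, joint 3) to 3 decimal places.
-0.354

axis z_2 = (-0.3536,0.6124,-0.7071); lever o_n−o_2 = (-1.0695,0.4382,-1.9142)
cross product → J_v[:, 2] = (-0.8624,0.0795,0.5000)
J_ω[:, 2] = z_2
entry J[3][2] = -0.3536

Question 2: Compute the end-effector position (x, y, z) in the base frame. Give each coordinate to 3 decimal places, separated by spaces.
-2.253 -3.511 -3.743

after link 1: o_1 = (0.0000, 0.0000, 1.0000)
after link 2: o_2 = (-1.1839, -3.9495, -1.8284)
after link 3: o_3 = (-2.2533, -3.5113, -3.7426)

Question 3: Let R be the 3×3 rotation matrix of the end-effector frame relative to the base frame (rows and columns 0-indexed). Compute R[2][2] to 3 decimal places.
End-effector z-axis (col 2 of R) = (-0.3536,0.6124,-0.7071)
R[2][2] = -0.7071

-0.707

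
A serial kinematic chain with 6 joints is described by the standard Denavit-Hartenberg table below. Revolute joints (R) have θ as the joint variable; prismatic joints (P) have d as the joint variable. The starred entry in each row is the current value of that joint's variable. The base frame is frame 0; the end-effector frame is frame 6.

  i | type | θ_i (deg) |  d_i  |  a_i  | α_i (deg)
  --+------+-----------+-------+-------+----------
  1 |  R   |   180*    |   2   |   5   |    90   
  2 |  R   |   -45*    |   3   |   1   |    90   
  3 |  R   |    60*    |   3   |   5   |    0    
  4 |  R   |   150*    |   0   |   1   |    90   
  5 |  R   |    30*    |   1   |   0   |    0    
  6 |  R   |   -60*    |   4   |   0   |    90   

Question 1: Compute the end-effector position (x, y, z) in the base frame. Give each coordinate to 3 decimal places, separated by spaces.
-2.973 11.160 -0.216

after link 1: o_1 = (-5.0000, 0.0000, 2.0000)
after link 2: o_2 = (-5.7071, 3.0000, 1.2929)
after link 3: o_3 = (-5.3536, 7.3301, -2.5962)
after link 4: o_4 = (-4.7412, 6.8301, -1.9838)
after link 5: o_5 = (-4.3876, 7.6962, -1.6303)
after link 6: o_6 = (-2.9734, 11.1603, -0.2161)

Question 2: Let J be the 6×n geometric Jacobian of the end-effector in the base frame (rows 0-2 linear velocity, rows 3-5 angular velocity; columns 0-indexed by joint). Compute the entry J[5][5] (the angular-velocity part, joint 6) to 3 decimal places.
axis z_5 = (0.3536,0.8660,0.3536); lever o_n−o_5 = (1.4142,3.4641,1.4142)
cross product → J_v[:, 5] = (0.0000,0.0000,-0.0000)
J_ω[:, 5] = z_5
entry J[5][5] = 0.3536

0.354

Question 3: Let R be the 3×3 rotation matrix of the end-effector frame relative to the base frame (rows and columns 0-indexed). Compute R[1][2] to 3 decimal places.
End-effector z-axis (col 2 of R) = (-0.9186,0.2500,0.3062)
R[1][2] = 0.2500

0.250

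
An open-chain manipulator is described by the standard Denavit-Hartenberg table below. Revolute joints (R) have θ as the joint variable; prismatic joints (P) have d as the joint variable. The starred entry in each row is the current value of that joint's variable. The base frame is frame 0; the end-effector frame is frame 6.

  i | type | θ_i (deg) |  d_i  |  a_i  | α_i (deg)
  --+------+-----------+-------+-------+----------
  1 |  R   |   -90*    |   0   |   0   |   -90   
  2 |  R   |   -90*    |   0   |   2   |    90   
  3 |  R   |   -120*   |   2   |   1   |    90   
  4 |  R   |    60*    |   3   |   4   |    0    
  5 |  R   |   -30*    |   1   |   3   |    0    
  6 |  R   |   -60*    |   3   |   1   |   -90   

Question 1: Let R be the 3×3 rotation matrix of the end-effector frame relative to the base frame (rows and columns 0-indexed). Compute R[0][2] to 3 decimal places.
-0.433

End-effector z-axis (col 2 of R) = (-0.4330,0.8660,-0.2500)
R[0][2] = -0.4330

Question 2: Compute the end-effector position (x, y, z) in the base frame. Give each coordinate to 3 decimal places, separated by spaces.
-2.098 6.464 -7.294

after link 1: o_1 = (0.0000, 0.0000, 0.0000)
after link 2: o_2 = (-0.0000, -0.0000, 2.0000)
after link 3: o_3 = (-0.8660, 2.0000, 1.5000)
after link 4: o_4 = (-1.0981, 5.4641, -2.0981)
after link 5: o_5 = (-2.8481, 6.9641, -4.2631)
after link 6: o_6 = (-2.0981, 6.4641, -7.2942)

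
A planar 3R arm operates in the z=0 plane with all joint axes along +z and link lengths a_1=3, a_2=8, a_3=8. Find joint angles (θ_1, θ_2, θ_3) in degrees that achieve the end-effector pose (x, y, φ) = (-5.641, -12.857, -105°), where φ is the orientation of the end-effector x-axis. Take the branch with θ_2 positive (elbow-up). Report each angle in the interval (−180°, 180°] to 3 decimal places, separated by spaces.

120.006 134.997 -0.003

wrist centre = target − a_3·(cos φ, sin φ) = (-3.5704, -5.1296)
cos θ_2 = (39.0608−3²−8²)/(2·3·8) = -0.7071; θ_2 = 134.9967° (elbow-up)
β = atan2(-5.1296,-3.5704) = -124.8398°; ψ = atan2(5.6572,-2.6565) = 115.1541°
θ_1 = β − ψ = -239.9939°
θ_3 = φ − θ_1 − θ_2 = -0.0028° (wrapped to (-180°,180°])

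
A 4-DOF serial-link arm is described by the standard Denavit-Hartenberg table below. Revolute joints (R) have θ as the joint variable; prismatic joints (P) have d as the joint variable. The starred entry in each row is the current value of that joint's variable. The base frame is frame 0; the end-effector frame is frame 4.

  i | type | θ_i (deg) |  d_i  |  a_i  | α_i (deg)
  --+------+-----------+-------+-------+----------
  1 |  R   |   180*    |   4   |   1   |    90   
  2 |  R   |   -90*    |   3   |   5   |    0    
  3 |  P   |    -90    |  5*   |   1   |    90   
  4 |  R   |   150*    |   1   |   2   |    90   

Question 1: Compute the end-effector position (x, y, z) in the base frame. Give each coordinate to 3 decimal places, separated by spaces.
-1.732 9.000 0.000

after link 1: o_1 = (-1.0000, 0.0000, 4.0000)
after link 2: o_2 = (-1.0000, 3.0000, -1.0000)
after link 3: o_3 = (0.0000, 8.0000, -1.0000)
after link 4: o_4 = (-1.7321, 9.0000, 0.0000)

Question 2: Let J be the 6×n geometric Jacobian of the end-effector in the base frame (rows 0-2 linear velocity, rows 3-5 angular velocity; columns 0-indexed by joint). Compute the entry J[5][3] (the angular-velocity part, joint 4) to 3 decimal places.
1.000

axis z_3 = (0.0000,-0.0000,1.0000); lever o_n−o_3 = (-1.7321,1.0000,1.0000)
cross product → J_v[:, 3] = (-1.0000,-1.7321,0.0000)
J_ω[:, 3] = z_3
entry J[5][3] = 1.0000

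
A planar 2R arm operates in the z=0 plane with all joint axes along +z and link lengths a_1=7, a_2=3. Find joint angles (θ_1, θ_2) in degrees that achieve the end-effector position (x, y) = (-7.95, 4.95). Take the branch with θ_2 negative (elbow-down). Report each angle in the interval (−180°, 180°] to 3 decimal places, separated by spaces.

161.181 -44.987

cos θ_2 = (87.7050−7²−3²)/(2·7·3) = 0.7073; θ_2 = -44.9874° (elbow-down)
β = atan2(4.9500,-7.9500) = 148.0919°; ψ = atan2(-2.1209,9.1218) = -13.0890°
θ_1 = β − ψ = 161.1809°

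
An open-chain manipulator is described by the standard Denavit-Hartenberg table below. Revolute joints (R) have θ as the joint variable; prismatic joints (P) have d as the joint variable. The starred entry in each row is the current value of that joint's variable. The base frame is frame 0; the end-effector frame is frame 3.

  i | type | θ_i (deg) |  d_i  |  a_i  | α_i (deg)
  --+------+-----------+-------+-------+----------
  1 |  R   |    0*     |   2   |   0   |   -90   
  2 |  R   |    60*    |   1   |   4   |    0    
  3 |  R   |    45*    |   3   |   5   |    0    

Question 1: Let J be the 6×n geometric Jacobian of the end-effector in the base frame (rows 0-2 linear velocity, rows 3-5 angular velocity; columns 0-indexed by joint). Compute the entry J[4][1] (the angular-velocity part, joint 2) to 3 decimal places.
1.000

axis z_1 = (0.0000,1.0000,0.0000); lever o_n−o_1 = (0.7059,4.0000,-8.2937)
cross product → J_v[:, 1] = (-8.2937,0.0000,-0.7059)
J_ω[:, 1] = z_1
entry J[4][1] = 1.0000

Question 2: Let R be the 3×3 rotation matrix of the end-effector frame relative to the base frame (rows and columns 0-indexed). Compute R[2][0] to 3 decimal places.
End-effector x-axis (col 0 of R) = (-0.2588,0.0000,-0.9659)
R[2][0] = -0.9659

-0.966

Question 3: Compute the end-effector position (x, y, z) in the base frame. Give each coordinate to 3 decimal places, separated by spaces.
after link 1: o_1 = (0.0000, 0.0000, 2.0000)
after link 2: o_2 = (2.0000, 1.0000, -1.4641)
after link 3: o_3 = (0.7059, 4.0000, -6.2937)

0.706 4.000 -6.294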